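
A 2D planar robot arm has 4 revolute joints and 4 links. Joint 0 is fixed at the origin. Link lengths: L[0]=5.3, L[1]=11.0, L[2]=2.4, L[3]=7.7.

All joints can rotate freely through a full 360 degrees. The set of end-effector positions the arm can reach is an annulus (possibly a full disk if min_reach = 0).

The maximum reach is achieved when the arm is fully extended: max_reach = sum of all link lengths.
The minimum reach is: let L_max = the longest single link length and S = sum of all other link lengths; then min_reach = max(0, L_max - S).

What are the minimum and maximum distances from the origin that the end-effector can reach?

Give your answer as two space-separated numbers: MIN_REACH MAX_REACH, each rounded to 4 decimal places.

Answer: 0.0000 26.4000

Derivation:
Link lengths: [5.3, 11.0, 2.4, 7.7]
max_reach = 5.3 + 11 + 2.4 + 7.7 = 26.4
L_max = max([5.3, 11.0, 2.4, 7.7]) = 11
S (sum of others) = 26.4 - 11 = 15.4
min_reach = max(0, 11 - 15.4) = max(0, -4.4) = 0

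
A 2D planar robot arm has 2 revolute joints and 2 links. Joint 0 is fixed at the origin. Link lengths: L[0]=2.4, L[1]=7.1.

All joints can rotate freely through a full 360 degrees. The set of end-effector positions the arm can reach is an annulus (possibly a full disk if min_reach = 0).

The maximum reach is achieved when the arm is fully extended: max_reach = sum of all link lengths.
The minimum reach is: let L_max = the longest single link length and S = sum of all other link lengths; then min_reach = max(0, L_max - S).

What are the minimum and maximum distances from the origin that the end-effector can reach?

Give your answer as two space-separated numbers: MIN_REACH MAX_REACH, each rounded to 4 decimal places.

Answer: 4.7000 9.5000

Derivation:
Link lengths: [2.4, 7.1]
max_reach = 2.4 + 7.1 = 9.5
L_max = max([2.4, 7.1]) = 7.1
S (sum of others) = 9.5 - 7.1 = 2.4
min_reach = max(0, 7.1 - 2.4) = max(0, 4.7) = 4.7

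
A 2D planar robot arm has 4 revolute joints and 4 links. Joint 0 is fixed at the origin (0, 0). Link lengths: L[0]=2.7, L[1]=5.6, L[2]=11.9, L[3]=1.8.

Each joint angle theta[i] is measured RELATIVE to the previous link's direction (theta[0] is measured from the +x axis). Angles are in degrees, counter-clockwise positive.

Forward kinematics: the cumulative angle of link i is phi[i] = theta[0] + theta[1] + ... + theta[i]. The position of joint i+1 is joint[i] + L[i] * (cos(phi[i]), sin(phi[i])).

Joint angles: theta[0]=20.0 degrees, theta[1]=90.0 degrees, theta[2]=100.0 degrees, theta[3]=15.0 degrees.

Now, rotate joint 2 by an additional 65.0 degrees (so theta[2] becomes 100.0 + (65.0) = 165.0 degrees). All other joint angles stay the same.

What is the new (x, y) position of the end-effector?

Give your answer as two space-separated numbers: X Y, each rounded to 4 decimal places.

joint[0] = (0.0000, 0.0000)  (base)
link 0: phi[0] = 20 = 20 deg
  cos(20 deg) = 0.9397, sin(20 deg) = 0.3420
  joint[1] = (0.0000, 0.0000) + 2.7 * (0.9397, 0.3420) = (0.0000 + 2.5372, 0.0000 + 0.9235) = (2.5372, 0.9235)
link 1: phi[1] = 20 + 90 = 110 deg
  cos(110 deg) = -0.3420, sin(110 deg) = 0.9397
  joint[2] = (2.5372, 0.9235) + 5.6 * (-0.3420, 0.9397) = (2.5372 + -1.9153, 0.9235 + 5.2623) = (0.6219, 6.1857)
link 2: phi[2] = 20 + 90 + 165 = 275 deg
  cos(275 deg) = 0.0872, sin(275 deg) = -0.9962
  joint[3] = (0.6219, 6.1857) + 11.9 * (0.0872, -0.9962) = (0.6219 + 1.0372, 6.1857 + -11.8547) = (1.6590, -5.6690)
link 3: phi[3] = 20 + 90 + 165 + 15 = 290 deg
  cos(290 deg) = 0.3420, sin(290 deg) = -0.9397
  joint[4] = (1.6590, -5.6690) + 1.8 * (0.3420, -0.9397) = (1.6590 + 0.6156, -5.6690 + -1.6914) = (2.2746, -7.3604)
End effector: (2.2746, -7.3604)

Answer: 2.2746 -7.3604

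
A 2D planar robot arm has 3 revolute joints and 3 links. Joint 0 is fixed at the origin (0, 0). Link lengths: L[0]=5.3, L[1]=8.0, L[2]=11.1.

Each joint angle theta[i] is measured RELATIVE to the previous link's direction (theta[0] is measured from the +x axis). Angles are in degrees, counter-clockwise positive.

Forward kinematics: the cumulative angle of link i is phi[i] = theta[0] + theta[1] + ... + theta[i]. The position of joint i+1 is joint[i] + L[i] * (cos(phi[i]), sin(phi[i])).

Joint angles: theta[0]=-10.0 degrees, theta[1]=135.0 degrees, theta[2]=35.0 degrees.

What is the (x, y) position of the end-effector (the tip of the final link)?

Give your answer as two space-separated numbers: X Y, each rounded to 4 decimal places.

joint[0] = (0.0000, 0.0000)  (base)
link 0: phi[0] = -10 = -10 deg
  cos(-10 deg) = 0.9848, sin(-10 deg) = -0.1736
  joint[1] = (0.0000, 0.0000) + 5.3 * (0.9848, -0.1736) = (0.0000 + 5.2195, 0.0000 + -0.9203) = (5.2195, -0.9203)
link 1: phi[1] = -10 + 135 = 125 deg
  cos(125 deg) = -0.5736, sin(125 deg) = 0.8192
  joint[2] = (5.2195, -0.9203) + 8 * (-0.5736, 0.8192) = (5.2195 + -4.5886, -0.9203 + 6.5532) = (0.6309, 5.6329)
link 2: phi[2] = -10 + 135 + 35 = 160 deg
  cos(160 deg) = -0.9397, sin(160 deg) = 0.3420
  joint[3] = (0.6309, 5.6329) + 11.1 * (-0.9397, 0.3420) = (0.6309 + -10.4306, 5.6329 + 3.7964) = (-9.7997, 9.4293)
End effector: (-9.7997, 9.4293)

Answer: -9.7997 9.4293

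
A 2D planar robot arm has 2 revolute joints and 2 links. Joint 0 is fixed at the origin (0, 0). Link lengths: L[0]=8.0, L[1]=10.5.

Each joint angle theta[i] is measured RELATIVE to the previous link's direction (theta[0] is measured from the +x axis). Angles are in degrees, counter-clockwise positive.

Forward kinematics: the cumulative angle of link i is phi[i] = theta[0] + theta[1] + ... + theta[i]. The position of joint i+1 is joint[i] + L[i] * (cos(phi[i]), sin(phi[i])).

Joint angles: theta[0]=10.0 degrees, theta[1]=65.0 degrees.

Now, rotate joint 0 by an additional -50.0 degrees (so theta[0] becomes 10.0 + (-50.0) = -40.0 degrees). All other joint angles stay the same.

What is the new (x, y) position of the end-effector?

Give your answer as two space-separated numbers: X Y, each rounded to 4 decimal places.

joint[0] = (0.0000, 0.0000)  (base)
link 0: phi[0] = -40 = -40 deg
  cos(-40 deg) = 0.7660, sin(-40 deg) = -0.6428
  joint[1] = (0.0000, 0.0000) + 8 * (0.7660, -0.6428) = (0.0000 + 6.1284, 0.0000 + -5.1423) = (6.1284, -5.1423)
link 1: phi[1] = -40 + 65 = 25 deg
  cos(25 deg) = 0.9063, sin(25 deg) = 0.4226
  joint[2] = (6.1284, -5.1423) + 10.5 * (0.9063, 0.4226) = (6.1284 + 9.5162, -5.1423 + 4.4375) = (15.6446, -0.7048)
End effector: (15.6446, -0.7048)

Answer: 15.6446 -0.7048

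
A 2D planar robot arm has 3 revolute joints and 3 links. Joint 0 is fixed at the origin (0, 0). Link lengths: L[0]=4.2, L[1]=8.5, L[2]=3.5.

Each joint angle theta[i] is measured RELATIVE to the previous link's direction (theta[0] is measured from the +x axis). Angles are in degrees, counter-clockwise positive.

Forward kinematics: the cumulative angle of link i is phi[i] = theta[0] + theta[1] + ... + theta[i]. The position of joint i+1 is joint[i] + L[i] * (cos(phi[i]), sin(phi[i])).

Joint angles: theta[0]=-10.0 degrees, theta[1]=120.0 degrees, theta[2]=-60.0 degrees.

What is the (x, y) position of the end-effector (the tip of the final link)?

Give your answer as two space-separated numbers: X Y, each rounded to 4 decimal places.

Answer: 3.4788 9.9392

Derivation:
joint[0] = (0.0000, 0.0000)  (base)
link 0: phi[0] = -10 = -10 deg
  cos(-10 deg) = 0.9848, sin(-10 deg) = -0.1736
  joint[1] = (0.0000, 0.0000) + 4.2 * (0.9848, -0.1736) = (0.0000 + 4.1362, 0.0000 + -0.7293) = (4.1362, -0.7293)
link 1: phi[1] = -10 + 120 = 110 deg
  cos(110 deg) = -0.3420, sin(110 deg) = 0.9397
  joint[2] = (4.1362, -0.7293) + 8.5 * (-0.3420, 0.9397) = (4.1362 + -2.9072, -0.7293 + 7.9874) = (1.2290, 7.2581)
link 2: phi[2] = -10 + 120 + -60 = 50 deg
  cos(50 deg) = 0.6428, sin(50 deg) = 0.7660
  joint[3] = (1.2290, 7.2581) + 3.5 * (0.6428, 0.7660) = (1.2290 + 2.2498, 7.2581 + 2.6812) = (3.4788, 9.9392)
End effector: (3.4788, 9.9392)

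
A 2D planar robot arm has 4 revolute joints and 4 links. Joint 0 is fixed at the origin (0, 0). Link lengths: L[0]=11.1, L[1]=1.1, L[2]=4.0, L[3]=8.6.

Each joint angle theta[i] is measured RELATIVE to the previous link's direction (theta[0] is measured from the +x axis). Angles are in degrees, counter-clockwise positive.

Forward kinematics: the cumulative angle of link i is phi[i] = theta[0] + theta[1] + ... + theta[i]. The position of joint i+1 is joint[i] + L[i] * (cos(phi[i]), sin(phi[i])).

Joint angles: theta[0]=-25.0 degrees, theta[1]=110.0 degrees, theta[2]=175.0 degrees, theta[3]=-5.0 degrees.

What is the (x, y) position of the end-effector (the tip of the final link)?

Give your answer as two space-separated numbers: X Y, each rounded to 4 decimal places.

joint[0] = (0.0000, 0.0000)  (base)
link 0: phi[0] = -25 = -25 deg
  cos(-25 deg) = 0.9063, sin(-25 deg) = -0.4226
  joint[1] = (0.0000, 0.0000) + 11.1 * (0.9063, -0.4226) = (0.0000 + 10.0600, 0.0000 + -4.6911) = (10.0600, -4.6911)
link 1: phi[1] = -25 + 110 = 85 deg
  cos(85 deg) = 0.0872, sin(85 deg) = 0.9962
  joint[2] = (10.0600, -4.6911) + 1.1 * (0.0872, 0.9962) = (10.0600 + 0.0959, -4.6911 + 1.0958) = (10.1559, -3.5952)
link 2: phi[2] = -25 + 110 + 175 = 260 deg
  cos(260 deg) = -0.1736, sin(260 deg) = -0.9848
  joint[3] = (10.1559, -3.5952) + 4 * (-0.1736, -0.9848) = (10.1559 + -0.6946, -3.5952 + -3.9392) = (9.4613, -7.5345)
link 3: phi[3] = -25 + 110 + 175 + -5 = 255 deg
  cos(255 deg) = -0.2588, sin(255 deg) = -0.9659
  joint[4] = (9.4613, -7.5345) + 8.6 * (-0.2588, -0.9659) = (9.4613 + -2.2258, -7.5345 + -8.3070) = (7.2355, -15.8414)
End effector: (7.2355, -15.8414)

Answer: 7.2355 -15.8414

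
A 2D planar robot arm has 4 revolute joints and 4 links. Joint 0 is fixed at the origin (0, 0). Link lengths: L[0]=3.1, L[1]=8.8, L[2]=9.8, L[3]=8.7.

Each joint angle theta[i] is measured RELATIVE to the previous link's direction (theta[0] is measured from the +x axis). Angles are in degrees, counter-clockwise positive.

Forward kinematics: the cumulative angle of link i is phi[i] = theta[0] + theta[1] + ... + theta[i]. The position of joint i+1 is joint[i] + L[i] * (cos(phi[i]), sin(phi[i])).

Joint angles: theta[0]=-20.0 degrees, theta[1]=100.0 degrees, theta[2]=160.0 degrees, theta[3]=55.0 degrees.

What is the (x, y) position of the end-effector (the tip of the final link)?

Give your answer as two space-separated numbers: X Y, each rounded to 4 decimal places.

joint[0] = (0.0000, 0.0000)  (base)
link 0: phi[0] = -20 = -20 deg
  cos(-20 deg) = 0.9397, sin(-20 deg) = -0.3420
  joint[1] = (0.0000, 0.0000) + 3.1 * (0.9397, -0.3420) = (0.0000 + 2.9130, 0.0000 + -1.0603) = (2.9130, -1.0603)
link 1: phi[1] = -20 + 100 = 80 deg
  cos(80 deg) = 0.1736, sin(80 deg) = 0.9848
  joint[2] = (2.9130, -1.0603) + 8.8 * (0.1736, 0.9848) = (2.9130 + 1.5281, -1.0603 + 8.6663) = (4.4412, 7.6060)
link 2: phi[2] = -20 + 100 + 160 = 240 deg
  cos(240 deg) = -0.5000, sin(240 deg) = -0.8660
  joint[3] = (4.4412, 7.6060) + 9.8 * (-0.5000, -0.8660) = (4.4412 + -4.9000, 7.6060 + -8.4870) = (-0.4588, -0.8810)
link 3: phi[3] = -20 + 100 + 160 + 55 = 295 deg
  cos(295 deg) = 0.4226, sin(295 deg) = -0.9063
  joint[4] = (-0.4588, -0.8810) + 8.7 * (0.4226, -0.9063) = (-0.4588 + 3.6768, -0.8810 + -7.8849) = (3.2179, -8.7659)
End effector: (3.2179, -8.7659)

Answer: 3.2179 -8.7659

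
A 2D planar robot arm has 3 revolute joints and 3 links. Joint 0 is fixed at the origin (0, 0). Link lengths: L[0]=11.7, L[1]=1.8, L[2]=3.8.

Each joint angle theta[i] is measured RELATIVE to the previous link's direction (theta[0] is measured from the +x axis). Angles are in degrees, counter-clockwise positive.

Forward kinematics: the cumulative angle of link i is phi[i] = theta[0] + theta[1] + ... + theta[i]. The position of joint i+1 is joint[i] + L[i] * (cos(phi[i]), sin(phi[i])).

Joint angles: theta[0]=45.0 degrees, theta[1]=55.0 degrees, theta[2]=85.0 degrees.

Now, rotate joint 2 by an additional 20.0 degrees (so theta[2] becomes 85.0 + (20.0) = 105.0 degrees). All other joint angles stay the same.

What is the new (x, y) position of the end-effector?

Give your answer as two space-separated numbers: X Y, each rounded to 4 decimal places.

Answer: 4.5166 8.4399

Derivation:
joint[0] = (0.0000, 0.0000)  (base)
link 0: phi[0] = 45 = 45 deg
  cos(45 deg) = 0.7071, sin(45 deg) = 0.7071
  joint[1] = (0.0000, 0.0000) + 11.7 * (0.7071, 0.7071) = (0.0000 + 8.2731, 0.0000 + 8.2731) = (8.2731, 8.2731)
link 1: phi[1] = 45 + 55 = 100 deg
  cos(100 deg) = -0.1736, sin(100 deg) = 0.9848
  joint[2] = (8.2731, 8.2731) + 1.8 * (-0.1736, 0.9848) = (8.2731 + -0.3126, 8.2731 + 1.7727) = (7.9606, 10.0458)
link 2: phi[2] = 45 + 55 + 105 = 205 deg
  cos(205 deg) = -0.9063, sin(205 deg) = -0.4226
  joint[3] = (7.9606, 10.0458) + 3.8 * (-0.9063, -0.4226) = (7.9606 + -3.4440, 10.0458 + -1.6059) = (4.5166, 8.4399)
End effector: (4.5166, 8.4399)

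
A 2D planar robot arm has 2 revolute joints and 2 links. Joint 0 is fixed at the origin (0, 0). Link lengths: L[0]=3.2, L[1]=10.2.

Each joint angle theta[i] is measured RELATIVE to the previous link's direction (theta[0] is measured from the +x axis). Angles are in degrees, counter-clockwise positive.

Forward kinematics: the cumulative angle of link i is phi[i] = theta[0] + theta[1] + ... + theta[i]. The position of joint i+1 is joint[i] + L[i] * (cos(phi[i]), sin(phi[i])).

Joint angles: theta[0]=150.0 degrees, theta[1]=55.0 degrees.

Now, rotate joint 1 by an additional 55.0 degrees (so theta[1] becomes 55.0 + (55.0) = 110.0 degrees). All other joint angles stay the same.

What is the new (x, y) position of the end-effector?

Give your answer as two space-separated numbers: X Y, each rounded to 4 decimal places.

Answer: -4.5425 -8.4450

Derivation:
joint[0] = (0.0000, 0.0000)  (base)
link 0: phi[0] = 150 = 150 deg
  cos(150 deg) = -0.8660, sin(150 deg) = 0.5000
  joint[1] = (0.0000, 0.0000) + 3.2 * (-0.8660, 0.5000) = (0.0000 + -2.7713, 0.0000 + 1.6000) = (-2.7713, 1.6000)
link 1: phi[1] = 150 + 110 = 260 deg
  cos(260 deg) = -0.1736, sin(260 deg) = -0.9848
  joint[2] = (-2.7713, 1.6000) + 10.2 * (-0.1736, -0.9848) = (-2.7713 + -1.7712, 1.6000 + -10.0450) = (-4.5425, -8.4450)
End effector: (-4.5425, -8.4450)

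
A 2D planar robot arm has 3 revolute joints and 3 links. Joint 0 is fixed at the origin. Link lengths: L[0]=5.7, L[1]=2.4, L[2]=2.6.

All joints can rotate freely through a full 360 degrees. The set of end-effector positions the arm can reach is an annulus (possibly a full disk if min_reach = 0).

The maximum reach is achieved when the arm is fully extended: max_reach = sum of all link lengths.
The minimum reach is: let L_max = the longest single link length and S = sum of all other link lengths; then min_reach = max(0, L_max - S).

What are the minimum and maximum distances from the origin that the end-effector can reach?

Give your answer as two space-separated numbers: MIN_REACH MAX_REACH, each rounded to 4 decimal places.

Link lengths: [5.7, 2.4, 2.6]
max_reach = 5.7 + 2.4 + 2.6 = 10.7
L_max = max([5.7, 2.4, 2.6]) = 5.7
S (sum of others) = 10.7 - 5.7 = 5
min_reach = max(0, 5.7 - 5) = max(0, 0.7) = 0.7

Answer: 0.7000 10.7000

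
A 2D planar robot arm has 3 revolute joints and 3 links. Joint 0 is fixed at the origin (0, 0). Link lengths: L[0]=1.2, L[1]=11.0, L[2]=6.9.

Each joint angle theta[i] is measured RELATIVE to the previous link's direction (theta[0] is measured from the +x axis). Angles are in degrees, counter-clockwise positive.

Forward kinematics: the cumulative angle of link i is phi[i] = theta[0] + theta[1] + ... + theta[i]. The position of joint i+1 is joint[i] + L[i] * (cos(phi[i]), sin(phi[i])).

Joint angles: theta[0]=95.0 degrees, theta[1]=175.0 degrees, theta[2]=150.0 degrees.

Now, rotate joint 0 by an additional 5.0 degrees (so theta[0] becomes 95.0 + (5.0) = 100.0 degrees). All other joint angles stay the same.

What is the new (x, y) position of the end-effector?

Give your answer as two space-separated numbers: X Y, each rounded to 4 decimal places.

Answer: 3.6664 -3.5228

Derivation:
joint[0] = (0.0000, 0.0000)  (base)
link 0: phi[0] = 100 = 100 deg
  cos(100 deg) = -0.1736, sin(100 deg) = 0.9848
  joint[1] = (0.0000, 0.0000) + 1.2 * (-0.1736, 0.9848) = (0.0000 + -0.2084, 0.0000 + 1.1818) = (-0.2084, 1.1818)
link 1: phi[1] = 100 + 175 = 275 deg
  cos(275 deg) = 0.0872, sin(275 deg) = -0.9962
  joint[2] = (-0.2084, 1.1818) + 11 * (0.0872, -0.9962) = (-0.2084 + 0.9587, 1.1818 + -10.9581) = (0.7503, -9.7764)
link 2: phi[2] = 100 + 175 + 150 = 425 deg
  cos(425 deg) = 0.4226, sin(425 deg) = 0.9063
  joint[3] = (0.7503, -9.7764) + 6.9 * (0.4226, 0.9063) = (0.7503 + 2.9161, -9.7764 + 6.2535) = (3.6664, -3.5228)
End effector: (3.6664, -3.5228)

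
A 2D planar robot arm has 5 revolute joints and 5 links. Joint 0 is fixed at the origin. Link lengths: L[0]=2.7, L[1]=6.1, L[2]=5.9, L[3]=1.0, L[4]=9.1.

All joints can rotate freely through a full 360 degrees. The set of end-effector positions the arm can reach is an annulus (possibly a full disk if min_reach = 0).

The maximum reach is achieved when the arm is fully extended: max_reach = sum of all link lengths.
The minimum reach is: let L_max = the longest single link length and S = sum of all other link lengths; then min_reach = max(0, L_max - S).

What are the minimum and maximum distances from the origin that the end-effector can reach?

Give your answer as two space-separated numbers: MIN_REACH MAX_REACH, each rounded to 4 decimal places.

Answer: 0.0000 24.8000

Derivation:
Link lengths: [2.7, 6.1, 5.9, 1.0, 9.1]
max_reach = 2.7 + 6.1 + 5.9 + 1 + 9.1 = 24.8
L_max = max([2.7, 6.1, 5.9, 1.0, 9.1]) = 9.1
S (sum of others) = 24.8 - 9.1 = 15.7
min_reach = max(0, 9.1 - 15.7) = max(0, -6.6) = 0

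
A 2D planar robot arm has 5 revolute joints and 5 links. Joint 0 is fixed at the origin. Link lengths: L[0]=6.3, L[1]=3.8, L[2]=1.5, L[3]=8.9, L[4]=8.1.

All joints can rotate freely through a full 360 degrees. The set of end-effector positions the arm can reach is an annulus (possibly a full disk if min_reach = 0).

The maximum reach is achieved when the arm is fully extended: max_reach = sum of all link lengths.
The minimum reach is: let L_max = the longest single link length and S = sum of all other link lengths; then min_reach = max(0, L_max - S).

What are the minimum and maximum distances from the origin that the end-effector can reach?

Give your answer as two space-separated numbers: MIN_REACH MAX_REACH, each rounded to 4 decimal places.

Link lengths: [6.3, 3.8, 1.5, 8.9, 8.1]
max_reach = 6.3 + 3.8 + 1.5 + 8.9 + 8.1 = 28.6
L_max = max([6.3, 3.8, 1.5, 8.9, 8.1]) = 8.9
S (sum of others) = 28.6 - 8.9 = 19.7
min_reach = max(0, 8.9 - 19.7) = max(0, -10.8) = 0

Answer: 0.0000 28.6000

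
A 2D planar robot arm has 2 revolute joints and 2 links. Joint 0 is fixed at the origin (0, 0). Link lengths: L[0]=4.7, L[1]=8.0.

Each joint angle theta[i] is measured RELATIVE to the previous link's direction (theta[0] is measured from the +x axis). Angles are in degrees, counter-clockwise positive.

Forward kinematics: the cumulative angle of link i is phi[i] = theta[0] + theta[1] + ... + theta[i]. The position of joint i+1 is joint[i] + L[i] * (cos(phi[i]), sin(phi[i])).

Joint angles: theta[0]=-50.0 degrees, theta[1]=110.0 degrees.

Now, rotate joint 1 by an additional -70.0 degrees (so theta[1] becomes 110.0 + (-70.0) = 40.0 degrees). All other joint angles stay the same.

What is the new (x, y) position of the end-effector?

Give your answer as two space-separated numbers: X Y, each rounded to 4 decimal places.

joint[0] = (0.0000, 0.0000)  (base)
link 0: phi[0] = -50 = -50 deg
  cos(-50 deg) = 0.6428, sin(-50 deg) = -0.7660
  joint[1] = (0.0000, 0.0000) + 4.7 * (0.6428, -0.7660) = (0.0000 + 3.0211, 0.0000 + -3.6004) = (3.0211, -3.6004)
link 1: phi[1] = -50 + 40 = -10 deg
  cos(-10 deg) = 0.9848, sin(-10 deg) = -0.1736
  joint[2] = (3.0211, -3.6004) + 8 * (0.9848, -0.1736) = (3.0211 + 7.8785, -3.6004 + -1.3892) = (10.8996, -4.9896)
End effector: (10.8996, -4.9896)

Answer: 10.8996 -4.9896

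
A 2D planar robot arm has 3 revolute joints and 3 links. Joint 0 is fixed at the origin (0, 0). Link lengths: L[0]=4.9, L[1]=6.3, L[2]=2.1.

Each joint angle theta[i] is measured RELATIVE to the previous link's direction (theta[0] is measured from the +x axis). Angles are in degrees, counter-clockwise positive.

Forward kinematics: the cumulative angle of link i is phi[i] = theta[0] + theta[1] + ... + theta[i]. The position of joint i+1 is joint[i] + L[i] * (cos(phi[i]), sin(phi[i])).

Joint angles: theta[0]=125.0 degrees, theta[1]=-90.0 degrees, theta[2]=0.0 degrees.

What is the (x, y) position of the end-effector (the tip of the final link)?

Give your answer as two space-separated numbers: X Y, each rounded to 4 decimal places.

Answer: 4.0704 8.8319

Derivation:
joint[0] = (0.0000, 0.0000)  (base)
link 0: phi[0] = 125 = 125 deg
  cos(125 deg) = -0.5736, sin(125 deg) = 0.8192
  joint[1] = (0.0000, 0.0000) + 4.9 * (-0.5736, 0.8192) = (0.0000 + -2.8105, 0.0000 + 4.0138) = (-2.8105, 4.0138)
link 1: phi[1] = 125 + -90 = 35 deg
  cos(35 deg) = 0.8192, sin(35 deg) = 0.5736
  joint[2] = (-2.8105, 4.0138) + 6.3 * (0.8192, 0.5736) = (-2.8105 + 5.1607, 4.0138 + 3.6135) = (2.3501, 7.6274)
link 2: phi[2] = 125 + -90 + 0 = 35 deg
  cos(35 deg) = 0.8192, sin(35 deg) = 0.5736
  joint[3] = (2.3501, 7.6274) + 2.1 * (0.8192, 0.5736) = (2.3501 + 1.7202, 7.6274 + 1.2045) = (4.0704, 8.8319)
End effector: (4.0704, 8.8319)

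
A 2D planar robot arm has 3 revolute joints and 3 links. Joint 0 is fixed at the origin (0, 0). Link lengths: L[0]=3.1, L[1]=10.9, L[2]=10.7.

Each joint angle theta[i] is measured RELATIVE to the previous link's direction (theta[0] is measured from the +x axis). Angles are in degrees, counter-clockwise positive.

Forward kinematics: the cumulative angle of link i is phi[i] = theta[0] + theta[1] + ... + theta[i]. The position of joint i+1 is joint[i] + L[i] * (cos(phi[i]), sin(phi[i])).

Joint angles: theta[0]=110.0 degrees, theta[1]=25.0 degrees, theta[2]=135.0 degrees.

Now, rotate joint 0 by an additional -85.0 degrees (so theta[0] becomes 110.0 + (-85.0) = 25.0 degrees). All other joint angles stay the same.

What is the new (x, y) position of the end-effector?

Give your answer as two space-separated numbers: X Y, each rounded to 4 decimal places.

Answer: -0.8433 8.7274

Derivation:
joint[0] = (0.0000, 0.0000)  (base)
link 0: phi[0] = 25 = 25 deg
  cos(25 deg) = 0.9063, sin(25 deg) = 0.4226
  joint[1] = (0.0000, 0.0000) + 3.1 * (0.9063, 0.4226) = (0.0000 + 2.8096, 0.0000 + 1.3101) = (2.8096, 1.3101)
link 1: phi[1] = 25 + 25 = 50 deg
  cos(50 deg) = 0.6428, sin(50 deg) = 0.7660
  joint[2] = (2.8096, 1.3101) + 10.9 * (0.6428, 0.7660) = (2.8096 + 7.0064, 1.3101 + 8.3499) = (9.8159, 9.6600)
link 2: phi[2] = 25 + 25 + 135 = 185 deg
  cos(185 deg) = -0.9962, sin(185 deg) = -0.0872
  joint[3] = (9.8159, 9.6600) + 10.7 * (-0.9962, -0.0872) = (9.8159 + -10.6593, 9.6600 + -0.9326) = (-0.8433, 8.7274)
End effector: (-0.8433, 8.7274)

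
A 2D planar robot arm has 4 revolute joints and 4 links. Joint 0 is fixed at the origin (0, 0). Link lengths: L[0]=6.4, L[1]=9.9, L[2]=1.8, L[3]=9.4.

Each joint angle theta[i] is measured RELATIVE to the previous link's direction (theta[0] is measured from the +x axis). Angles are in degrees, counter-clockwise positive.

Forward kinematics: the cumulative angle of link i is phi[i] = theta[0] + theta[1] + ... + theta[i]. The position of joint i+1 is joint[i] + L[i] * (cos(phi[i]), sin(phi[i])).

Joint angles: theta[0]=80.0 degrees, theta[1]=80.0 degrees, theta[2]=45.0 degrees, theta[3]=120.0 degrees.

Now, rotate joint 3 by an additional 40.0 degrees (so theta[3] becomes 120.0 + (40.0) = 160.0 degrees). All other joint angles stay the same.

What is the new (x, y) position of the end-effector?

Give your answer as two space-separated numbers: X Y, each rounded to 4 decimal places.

Answer: -0.4587 9.7473

Derivation:
joint[0] = (0.0000, 0.0000)  (base)
link 0: phi[0] = 80 = 80 deg
  cos(80 deg) = 0.1736, sin(80 deg) = 0.9848
  joint[1] = (0.0000, 0.0000) + 6.4 * (0.1736, 0.9848) = (0.0000 + 1.1113, 0.0000 + 6.3028) = (1.1113, 6.3028)
link 1: phi[1] = 80 + 80 = 160 deg
  cos(160 deg) = -0.9397, sin(160 deg) = 0.3420
  joint[2] = (1.1113, 6.3028) + 9.9 * (-0.9397, 0.3420) = (1.1113 + -9.3030, 6.3028 + 3.3860) = (-8.1916, 9.6888)
link 2: phi[2] = 80 + 80 + 45 = 205 deg
  cos(205 deg) = -0.9063, sin(205 deg) = -0.4226
  joint[3] = (-8.1916, 9.6888) + 1.8 * (-0.9063, -0.4226) = (-8.1916 + -1.6314, 9.6888 + -0.7607) = (-9.8230, 8.9281)
link 3: phi[3] = 80 + 80 + 45 + 160 = 365 deg
  cos(365 deg) = 0.9962, sin(365 deg) = 0.0872
  joint[4] = (-9.8230, 8.9281) + 9.4 * (0.9962, 0.0872) = (-9.8230 + 9.3642, 8.9281 + 0.8193) = (-0.4587, 9.7473)
End effector: (-0.4587, 9.7473)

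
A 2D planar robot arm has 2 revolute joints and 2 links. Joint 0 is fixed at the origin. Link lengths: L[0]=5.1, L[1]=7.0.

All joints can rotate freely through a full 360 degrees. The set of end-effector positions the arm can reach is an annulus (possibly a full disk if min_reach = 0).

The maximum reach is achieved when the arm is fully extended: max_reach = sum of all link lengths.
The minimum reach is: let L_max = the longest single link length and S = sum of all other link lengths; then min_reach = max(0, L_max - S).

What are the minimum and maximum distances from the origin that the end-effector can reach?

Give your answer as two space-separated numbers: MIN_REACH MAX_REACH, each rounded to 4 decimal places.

Answer: 1.9000 12.1000

Derivation:
Link lengths: [5.1, 7.0]
max_reach = 5.1 + 7 = 12.1
L_max = max([5.1, 7.0]) = 7
S (sum of others) = 12.1 - 7 = 5.1
min_reach = max(0, 7 - 5.1) = max(0, 1.9) = 1.9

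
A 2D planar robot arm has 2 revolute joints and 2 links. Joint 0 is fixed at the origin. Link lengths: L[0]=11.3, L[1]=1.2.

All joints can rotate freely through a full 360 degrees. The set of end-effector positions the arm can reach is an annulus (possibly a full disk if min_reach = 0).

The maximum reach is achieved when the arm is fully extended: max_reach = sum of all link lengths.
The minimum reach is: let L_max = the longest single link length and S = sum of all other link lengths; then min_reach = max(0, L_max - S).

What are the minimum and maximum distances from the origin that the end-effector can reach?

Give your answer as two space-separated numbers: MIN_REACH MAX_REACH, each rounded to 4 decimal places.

Answer: 10.1000 12.5000

Derivation:
Link lengths: [11.3, 1.2]
max_reach = 11.3 + 1.2 = 12.5
L_max = max([11.3, 1.2]) = 11.3
S (sum of others) = 12.5 - 11.3 = 1.2
min_reach = max(0, 11.3 - 1.2) = max(0, 10.1) = 10.1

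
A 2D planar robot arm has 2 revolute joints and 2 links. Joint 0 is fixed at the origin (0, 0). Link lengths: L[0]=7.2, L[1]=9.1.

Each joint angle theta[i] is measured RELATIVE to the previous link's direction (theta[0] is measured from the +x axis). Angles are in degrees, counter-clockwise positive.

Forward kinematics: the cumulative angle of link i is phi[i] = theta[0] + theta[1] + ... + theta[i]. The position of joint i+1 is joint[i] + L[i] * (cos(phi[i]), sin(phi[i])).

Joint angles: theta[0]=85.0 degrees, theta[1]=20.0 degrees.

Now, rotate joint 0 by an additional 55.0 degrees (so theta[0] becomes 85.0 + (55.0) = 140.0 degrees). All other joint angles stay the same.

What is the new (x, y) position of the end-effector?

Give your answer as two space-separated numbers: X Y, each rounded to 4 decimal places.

joint[0] = (0.0000, 0.0000)  (base)
link 0: phi[0] = 140 = 140 deg
  cos(140 deg) = -0.7660, sin(140 deg) = 0.6428
  joint[1] = (0.0000, 0.0000) + 7.2 * (-0.7660, 0.6428) = (0.0000 + -5.5155, 0.0000 + 4.6281) = (-5.5155, 4.6281)
link 1: phi[1] = 140 + 20 = 160 deg
  cos(160 deg) = -0.9397, sin(160 deg) = 0.3420
  joint[2] = (-5.5155, 4.6281) + 9.1 * (-0.9397, 0.3420) = (-5.5155 + -8.5512, 4.6281 + 3.1124) = (-14.0667, 7.7405)
End effector: (-14.0667, 7.7405)

Answer: -14.0667 7.7405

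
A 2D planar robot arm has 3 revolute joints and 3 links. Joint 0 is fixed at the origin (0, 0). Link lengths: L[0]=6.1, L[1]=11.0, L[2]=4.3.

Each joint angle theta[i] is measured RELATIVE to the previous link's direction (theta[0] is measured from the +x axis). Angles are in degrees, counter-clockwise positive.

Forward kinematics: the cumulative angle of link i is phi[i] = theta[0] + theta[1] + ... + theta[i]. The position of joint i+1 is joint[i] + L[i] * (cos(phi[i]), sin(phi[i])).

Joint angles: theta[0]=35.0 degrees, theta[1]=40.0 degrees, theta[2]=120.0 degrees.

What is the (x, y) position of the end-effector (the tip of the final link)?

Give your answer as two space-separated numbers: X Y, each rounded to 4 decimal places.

joint[0] = (0.0000, 0.0000)  (base)
link 0: phi[0] = 35 = 35 deg
  cos(35 deg) = 0.8192, sin(35 deg) = 0.5736
  joint[1] = (0.0000, 0.0000) + 6.1 * (0.8192, 0.5736) = (0.0000 + 4.9968, 0.0000 + 3.4988) = (4.9968, 3.4988)
link 1: phi[1] = 35 + 40 = 75 deg
  cos(75 deg) = 0.2588, sin(75 deg) = 0.9659
  joint[2] = (4.9968, 3.4988) + 11 * (0.2588, 0.9659) = (4.9968 + 2.8470, 3.4988 + 10.6252) = (7.8438, 14.1240)
link 2: phi[2] = 35 + 40 + 120 = 195 deg
  cos(195 deg) = -0.9659, sin(195 deg) = -0.2588
  joint[3] = (7.8438, 14.1240) + 4.3 * (-0.9659, -0.2588) = (7.8438 + -4.1535, 14.1240 + -1.1129) = (3.6904, 13.0111)
End effector: (3.6904, 13.0111)

Answer: 3.6904 13.0111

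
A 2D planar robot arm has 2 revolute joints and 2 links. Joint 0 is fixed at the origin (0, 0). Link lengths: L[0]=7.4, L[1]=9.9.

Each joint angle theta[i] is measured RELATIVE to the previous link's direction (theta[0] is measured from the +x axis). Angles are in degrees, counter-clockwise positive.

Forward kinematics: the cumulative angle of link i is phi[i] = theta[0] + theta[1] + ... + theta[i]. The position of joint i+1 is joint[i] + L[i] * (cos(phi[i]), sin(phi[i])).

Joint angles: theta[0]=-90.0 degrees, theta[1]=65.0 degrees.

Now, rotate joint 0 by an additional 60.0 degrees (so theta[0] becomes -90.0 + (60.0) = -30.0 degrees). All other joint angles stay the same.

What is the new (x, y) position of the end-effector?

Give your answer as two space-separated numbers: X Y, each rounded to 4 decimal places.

Answer: 14.5182 1.9784

Derivation:
joint[0] = (0.0000, 0.0000)  (base)
link 0: phi[0] = -30 = -30 deg
  cos(-30 deg) = 0.8660, sin(-30 deg) = -0.5000
  joint[1] = (0.0000, 0.0000) + 7.4 * (0.8660, -0.5000) = (0.0000 + 6.4086, 0.0000 + -3.7000) = (6.4086, -3.7000)
link 1: phi[1] = -30 + 65 = 35 deg
  cos(35 deg) = 0.8192, sin(35 deg) = 0.5736
  joint[2] = (6.4086, -3.7000) + 9.9 * (0.8192, 0.5736) = (6.4086 + 8.1096, -3.7000 + 5.6784) = (14.5182, 1.9784)
End effector: (14.5182, 1.9784)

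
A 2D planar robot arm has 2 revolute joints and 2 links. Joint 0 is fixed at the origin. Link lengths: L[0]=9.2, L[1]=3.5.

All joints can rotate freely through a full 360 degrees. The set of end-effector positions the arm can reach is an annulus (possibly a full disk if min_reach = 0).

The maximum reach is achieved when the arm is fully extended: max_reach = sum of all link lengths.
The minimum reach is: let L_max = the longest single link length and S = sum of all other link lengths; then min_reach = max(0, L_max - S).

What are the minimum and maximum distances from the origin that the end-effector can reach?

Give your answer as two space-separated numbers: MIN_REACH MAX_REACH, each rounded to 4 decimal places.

Link lengths: [9.2, 3.5]
max_reach = 9.2 + 3.5 = 12.7
L_max = max([9.2, 3.5]) = 9.2
S (sum of others) = 12.7 - 9.2 = 3.5
min_reach = max(0, 9.2 - 3.5) = max(0, 5.7) = 5.7

Answer: 5.7000 12.7000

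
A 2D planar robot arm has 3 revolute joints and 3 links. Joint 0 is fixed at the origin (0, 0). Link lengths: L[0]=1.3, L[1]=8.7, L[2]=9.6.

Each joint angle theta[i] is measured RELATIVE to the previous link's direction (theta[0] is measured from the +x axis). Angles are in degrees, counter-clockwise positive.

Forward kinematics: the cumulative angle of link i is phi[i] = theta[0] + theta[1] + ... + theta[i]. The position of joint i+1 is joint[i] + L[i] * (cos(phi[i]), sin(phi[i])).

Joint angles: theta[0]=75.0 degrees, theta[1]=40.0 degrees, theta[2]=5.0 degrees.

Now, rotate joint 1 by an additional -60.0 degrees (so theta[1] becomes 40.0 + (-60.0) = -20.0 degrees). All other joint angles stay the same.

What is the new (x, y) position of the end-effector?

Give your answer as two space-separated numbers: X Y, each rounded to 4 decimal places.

Answer: 10.1266 16.6962

Derivation:
joint[0] = (0.0000, 0.0000)  (base)
link 0: phi[0] = 75 = 75 deg
  cos(75 deg) = 0.2588, sin(75 deg) = 0.9659
  joint[1] = (0.0000, 0.0000) + 1.3 * (0.2588, 0.9659) = (0.0000 + 0.3365, 0.0000 + 1.2557) = (0.3365, 1.2557)
link 1: phi[1] = 75 + -20 = 55 deg
  cos(55 deg) = 0.5736, sin(55 deg) = 0.8192
  joint[2] = (0.3365, 1.2557) + 8.7 * (0.5736, 0.8192) = (0.3365 + 4.9901, 1.2557 + 7.1266) = (5.3266, 8.3823)
link 2: phi[2] = 75 + -20 + 5 = 60 deg
  cos(60 deg) = 0.5000, sin(60 deg) = 0.8660
  joint[3] = (5.3266, 8.3823) + 9.6 * (0.5000, 0.8660) = (5.3266 + 4.8000, 8.3823 + 8.3138) = (10.1266, 16.6962)
End effector: (10.1266, 16.6962)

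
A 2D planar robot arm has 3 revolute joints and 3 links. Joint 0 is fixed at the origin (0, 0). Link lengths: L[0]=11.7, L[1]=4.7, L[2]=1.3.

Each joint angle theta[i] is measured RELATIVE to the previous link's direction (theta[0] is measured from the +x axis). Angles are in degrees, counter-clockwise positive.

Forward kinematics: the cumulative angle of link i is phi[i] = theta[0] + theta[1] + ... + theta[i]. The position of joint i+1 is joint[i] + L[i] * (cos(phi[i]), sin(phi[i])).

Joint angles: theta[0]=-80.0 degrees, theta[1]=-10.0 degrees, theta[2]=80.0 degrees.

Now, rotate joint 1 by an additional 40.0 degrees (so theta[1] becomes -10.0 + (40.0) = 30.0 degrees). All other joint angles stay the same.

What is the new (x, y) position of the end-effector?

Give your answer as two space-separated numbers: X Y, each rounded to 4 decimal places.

Answer: 6.1786 -14.4727

Derivation:
joint[0] = (0.0000, 0.0000)  (base)
link 0: phi[0] = -80 = -80 deg
  cos(-80 deg) = 0.1736, sin(-80 deg) = -0.9848
  joint[1] = (0.0000, 0.0000) + 11.7 * (0.1736, -0.9848) = (0.0000 + 2.0317, 0.0000 + -11.5223) = (2.0317, -11.5223)
link 1: phi[1] = -80 + 30 = -50 deg
  cos(-50 deg) = 0.6428, sin(-50 deg) = -0.7660
  joint[2] = (2.0317, -11.5223) + 4.7 * (0.6428, -0.7660) = (2.0317 + 3.0211, -11.5223 + -3.6004) = (5.0528, -15.1227)
link 2: phi[2] = -80 + 30 + 80 = 30 deg
  cos(30 deg) = 0.8660, sin(30 deg) = 0.5000
  joint[3] = (5.0528, -15.1227) + 1.3 * (0.8660, 0.5000) = (5.0528 + 1.1258, -15.1227 + 0.6500) = (6.1786, -14.4727)
End effector: (6.1786, -14.4727)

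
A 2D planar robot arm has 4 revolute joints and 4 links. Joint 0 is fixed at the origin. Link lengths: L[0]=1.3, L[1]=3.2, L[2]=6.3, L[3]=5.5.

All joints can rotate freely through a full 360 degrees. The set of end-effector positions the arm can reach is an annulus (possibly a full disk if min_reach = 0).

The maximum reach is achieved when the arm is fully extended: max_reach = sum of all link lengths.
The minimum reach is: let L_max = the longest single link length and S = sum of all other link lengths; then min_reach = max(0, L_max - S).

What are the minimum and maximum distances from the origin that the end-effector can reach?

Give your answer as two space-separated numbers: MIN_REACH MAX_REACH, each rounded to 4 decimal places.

Link lengths: [1.3, 3.2, 6.3, 5.5]
max_reach = 1.3 + 3.2 + 6.3 + 5.5 = 16.3
L_max = max([1.3, 3.2, 6.3, 5.5]) = 6.3
S (sum of others) = 16.3 - 6.3 = 10
min_reach = max(0, 6.3 - 10) = max(0, -3.7) = 0

Answer: 0.0000 16.3000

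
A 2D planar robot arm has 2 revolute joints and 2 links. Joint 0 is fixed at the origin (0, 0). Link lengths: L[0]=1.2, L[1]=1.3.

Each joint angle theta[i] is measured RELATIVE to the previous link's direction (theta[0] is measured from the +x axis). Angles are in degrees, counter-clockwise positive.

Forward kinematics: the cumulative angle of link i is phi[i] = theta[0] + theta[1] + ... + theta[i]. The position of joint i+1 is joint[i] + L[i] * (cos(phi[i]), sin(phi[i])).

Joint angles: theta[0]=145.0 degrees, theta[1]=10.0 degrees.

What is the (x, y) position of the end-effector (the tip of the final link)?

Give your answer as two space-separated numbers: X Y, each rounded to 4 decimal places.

joint[0] = (0.0000, 0.0000)  (base)
link 0: phi[0] = 145 = 145 deg
  cos(145 deg) = -0.8192, sin(145 deg) = 0.5736
  joint[1] = (0.0000, 0.0000) + 1.2 * (-0.8192, 0.5736) = (0.0000 + -0.9830, 0.0000 + 0.6883) = (-0.9830, 0.6883)
link 1: phi[1] = 145 + 10 = 155 deg
  cos(155 deg) = -0.9063, sin(155 deg) = 0.4226
  joint[2] = (-0.9830, 0.6883) + 1.3 * (-0.9063, 0.4226) = (-0.9830 + -1.1782, 0.6883 + 0.5494) = (-2.1612, 1.2377)
End effector: (-2.1612, 1.2377)

Answer: -2.1612 1.2377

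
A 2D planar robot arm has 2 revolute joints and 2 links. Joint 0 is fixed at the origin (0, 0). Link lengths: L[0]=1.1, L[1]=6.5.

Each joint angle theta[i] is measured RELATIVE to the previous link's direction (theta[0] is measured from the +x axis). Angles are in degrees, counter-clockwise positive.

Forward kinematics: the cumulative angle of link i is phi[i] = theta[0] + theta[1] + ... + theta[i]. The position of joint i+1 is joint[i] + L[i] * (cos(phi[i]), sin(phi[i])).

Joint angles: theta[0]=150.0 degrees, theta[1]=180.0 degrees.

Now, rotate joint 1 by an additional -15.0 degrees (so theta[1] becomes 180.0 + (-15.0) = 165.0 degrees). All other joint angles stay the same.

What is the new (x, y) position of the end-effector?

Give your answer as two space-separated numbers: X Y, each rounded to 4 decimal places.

Answer: 3.6436 -4.0462

Derivation:
joint[0] = (0.0000, 0.0000)  (base)
link 0: phi[0] = 150 = 150 deg
  cos(150 deg) = -0.8660, sin(150 deg) = 0.5000
  joint[1] = (0.0000, 0.0000) + 1.1 * (-0.8660, 0.5000) = (0.0000 + -0.9526, 0.0000 + 0.5500) = (-0.9526, 0.5500)
link 1: phi[1] = 150 + 165 = 315 deg
  cos(315 deg) = 0.7071, sin(315 deg) = -0.7071
  joint[2] = (-0.9526, 0.5500) + 6.5 * (0.7071, -0.7071) = (-0.9526 + 4.5962, 0.5500 + -4.5962) = (3.6436, -4.0462)
End effector: (3.6436, -4.0462)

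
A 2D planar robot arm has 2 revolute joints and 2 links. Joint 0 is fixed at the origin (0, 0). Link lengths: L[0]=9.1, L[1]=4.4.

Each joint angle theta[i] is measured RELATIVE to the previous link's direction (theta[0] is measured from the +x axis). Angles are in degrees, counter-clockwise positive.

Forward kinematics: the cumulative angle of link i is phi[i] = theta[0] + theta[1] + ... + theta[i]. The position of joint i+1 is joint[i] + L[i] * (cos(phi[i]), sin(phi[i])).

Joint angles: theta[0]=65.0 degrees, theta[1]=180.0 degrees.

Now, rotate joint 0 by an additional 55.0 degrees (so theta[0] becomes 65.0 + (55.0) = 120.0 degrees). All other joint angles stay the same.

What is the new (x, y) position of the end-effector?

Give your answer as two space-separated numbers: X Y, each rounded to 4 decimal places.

joint[0] = (0.0000, 0.0000)  (base)
link 0: phi[0] = 120 = 120 deg
  cos(120 deg) = -0.5000, sin(120 deg) = 0.8660
  joint[1] = (0.0000, 0.0000) + 9.1 * (-0.5000, 0.8660) = (0.0000 + -4.5500, 0.0000 + 7.8808) = (-4.5500, 7.8808)
link 1: phi[1] = 120 + 180 = 300 deg
  cos(300 deg) = 0.5000, sin(300 deg) = -0.8660
  joint[2] = (-4.5500, 7.8808) + 4.4 * (0.5000, -0.8660) = (-4.5500 + 2.2000, 7.8808 + -3.8105) = (-2.3500, 4.0703)
End effector: (-2.3500, 4.0703)

Answer: -2.3500 4.0703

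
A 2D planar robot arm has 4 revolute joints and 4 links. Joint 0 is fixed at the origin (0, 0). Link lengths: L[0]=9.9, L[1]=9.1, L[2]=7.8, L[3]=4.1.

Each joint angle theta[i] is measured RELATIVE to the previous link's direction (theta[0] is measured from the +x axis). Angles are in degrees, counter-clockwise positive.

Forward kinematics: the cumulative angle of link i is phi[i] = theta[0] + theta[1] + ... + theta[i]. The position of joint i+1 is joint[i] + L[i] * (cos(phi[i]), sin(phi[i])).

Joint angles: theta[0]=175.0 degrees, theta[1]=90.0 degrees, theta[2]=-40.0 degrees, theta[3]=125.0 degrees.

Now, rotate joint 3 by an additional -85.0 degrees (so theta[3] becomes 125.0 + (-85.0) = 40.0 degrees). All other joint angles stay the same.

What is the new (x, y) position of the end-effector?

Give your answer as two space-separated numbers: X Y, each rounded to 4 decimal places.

Answer: -16.5282 -17.8024

Derivation:
joint[0] = (0.0000, 0.0000)  (base)
link 0: phi[0] = 175 = 175 deg
  cos(175 deg) = -0.9962, sin(175 deg) = 0.0872
  joint[1] = (0.0000, 0.0000) + 9.9 * (-0.9962, 0.0872) = (0.0000 + -9.8623, 0.0000 + 0.8628) = (-9.8623, 0.8628)
link 1: phi[1] = 175 + 90 = 265 deg
  cos(265 deg) = -0.0872, sin(265 deg) = -0.9962
  joint[2] = (-9.8623, 0.8628) + 9.1 * (-0.0872, -0.9962) = (-9.8623 + -0.7931, 0.8628 + -9.0654) = (-10.6554, -8.2025)
link 2: phi[2] = 175 + 90 + -40 = 225 deg
  cos(225 deg) = -0.7071, sin(225 deg) = -0.7071
  joint[3] = (-10.6554, -8.2025) + 7.8 * (-0.7071, -0.7071) = (-10.6554 + -5.5154, -8.2025 + -5.5154) = (-16.1709, -13.7180)
link 3: phi[3] = 175 + 90 + -40 + 40 = 265 deg
  cos(265 deg) = -0.0872, sin(265 deg) = -0.9962
  joint[4] = (-16.1709, -13.7180) + 4.1 * (-0.0872, -0.9962) = (-16.1709 + -0.3573, -13.7180 + -4.0844) = (-16.5282, -17.8024)
End effector: (-16.5282, -17.8024)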